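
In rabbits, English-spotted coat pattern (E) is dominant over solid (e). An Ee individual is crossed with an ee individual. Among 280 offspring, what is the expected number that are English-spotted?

Punnett square for Ee × ee:
Offspring genotypes: 2 Ee, 2 ee
English-spotted: 2, solid: 2
English-spotted: 2 out of 4 → fraction 1/2
Expected count = 1/2 × 280 = 140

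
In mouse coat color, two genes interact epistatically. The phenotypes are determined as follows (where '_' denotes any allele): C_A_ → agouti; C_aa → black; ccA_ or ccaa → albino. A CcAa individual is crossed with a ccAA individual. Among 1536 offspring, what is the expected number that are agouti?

Cross: CcAa × ccAA — consider each gene separately:
C gene: Cc × cc → 2 Cc, 2 cc → 2 C_ : 2 cc (out of 4)
A gene: Aa × AA → 2 AA, 2 Aa → 4 A_ (out of 4)
Genotype classes (out of 4 × 4 = 16): C_A_ = 2×4 = 8; ccA_ = 2×4 = 8
Apply the phenotype rules: C_A_ (8) → agouti; ccA_ (8) → albino
Phenotype counts (out of 16): 8 agouti, 8 albino
agouti: 8 out of 16 → fraction 1/2
Expected count = 1/2 × 1536 = 768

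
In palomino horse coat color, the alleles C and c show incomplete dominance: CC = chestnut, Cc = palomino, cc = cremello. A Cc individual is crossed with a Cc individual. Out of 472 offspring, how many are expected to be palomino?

Punnett square for Cc × Cc:
Offspring genotypes: 1 CC, 2 Cc, 1 cc
Phenotype counts: 1 chestnut, 2 palomino, 1 cremello
palomino: 2 out of 4 → fraction 1/2
Expected count = 1/2 × 472 = 236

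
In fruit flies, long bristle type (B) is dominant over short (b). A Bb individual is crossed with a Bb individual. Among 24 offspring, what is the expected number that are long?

Punnett square for Bb × Bb:
Offspring genotypes: 1 BB, 2 Bb, 1 bb
long: 3, short: 1
long: 3 out of 4 → fraction 3/4
Expected count = 3/4 × 24 = 18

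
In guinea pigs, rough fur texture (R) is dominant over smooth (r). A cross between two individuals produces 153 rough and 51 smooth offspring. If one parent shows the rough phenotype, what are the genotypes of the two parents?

Observed offspring: 153 rough, 51 smooth
The observed ratio simplifies to 3:1. Smooth (rr) offspring appear, so each parent must contribute one r allele. The parent stated to show rough carries R, so it is Rr. The other parent is then either Rr or rr: Rr × rr would give a 1:1 split, whereas Rr × Rr gives 3:1 — matching the data. So both parents are heterozygous (Rr × Rr).
Parent genotypes: Rr × Rr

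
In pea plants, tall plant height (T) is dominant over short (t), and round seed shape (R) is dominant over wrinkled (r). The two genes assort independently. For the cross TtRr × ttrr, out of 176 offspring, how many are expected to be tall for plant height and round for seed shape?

Dihybrid cross TtRr × ttrr — consider each gene separately:
plant height: Tt × tt → 2 Tt, 2 tt → 2 T_ : 2 tt (out of 4)
seed shape: Rr × rr → 2 Rr, 2 rr → 2 R_ : 2 rr (out of 4)
Looking for: tall (T_) and round (R_)
P(tall) = 2/4, P(round) = 2/4
P(both) = 2/4 × 2/4 = 4/16 = 1/4
Expected count = 1/4 × 176 = 44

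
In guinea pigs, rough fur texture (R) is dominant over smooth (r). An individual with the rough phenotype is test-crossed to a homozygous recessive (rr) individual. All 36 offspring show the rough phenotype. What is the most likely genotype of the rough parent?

Test cross: ? × rr
All offspring are rough.
If the unknown parent were heterozygous (Rr), about half of 36 offspring would be smooth; none are. The unknown parent is most likely homozygous dominant (RR).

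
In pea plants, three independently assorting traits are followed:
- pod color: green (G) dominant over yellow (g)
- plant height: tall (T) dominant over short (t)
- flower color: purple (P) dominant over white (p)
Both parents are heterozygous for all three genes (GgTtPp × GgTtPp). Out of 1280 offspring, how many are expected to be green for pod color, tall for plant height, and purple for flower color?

Trihybrid cross: GgTtPp × GgTtPp
Each trait segregates independently with a 3:1 phenotypic ratio, so each gene contributes 3/4 (dominant) or 1/4 (recessive).
Target: green (pod color), tall (plant height), purple (flower color)
Probability = product of independent per-trait probabilities
= 3/4 × 3/4 × 3/4 = 27/64
Expected count = 27/64 × 1280 = 540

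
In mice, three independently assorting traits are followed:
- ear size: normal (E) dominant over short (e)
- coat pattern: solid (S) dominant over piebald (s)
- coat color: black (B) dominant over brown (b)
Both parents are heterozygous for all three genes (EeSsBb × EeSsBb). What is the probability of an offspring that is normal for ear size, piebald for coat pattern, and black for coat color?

Trihybrid cross: EeSsBb × EeSsBb
Each trait segregates independently with a 3:1 phenotypic ratio, so each gene contributes 3/4 (dominant) or 1/4 (recessive).
Target: normal (ear size), piebald (coat pattern), black (coat color)
Probability = product of independent per-trait probabilities
= 3/4 × 1/4 × 3/4 = 9/64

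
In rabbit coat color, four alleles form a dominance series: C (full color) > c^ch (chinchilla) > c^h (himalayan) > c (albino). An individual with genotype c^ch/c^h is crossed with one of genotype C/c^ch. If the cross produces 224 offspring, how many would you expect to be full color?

Cross: c^ch/c^h × C/c^ch
Allele dominance: C > c^ch > c^h > c
Offspring genotypes: 1 C/c^ch, 1 c^ch/c^ch, 1 C/c^h, 1 c^ch/c^h
Phenotype counts: 2 full color, 2 chinchilla
full color: 2 out of 4 → fraction 1/2
Expected count = 1/2 × 224 = 112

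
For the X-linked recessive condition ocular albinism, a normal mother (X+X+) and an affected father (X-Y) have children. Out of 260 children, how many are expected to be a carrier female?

Cross: X+X+ × X-Y
Offspring: 2 X+X-, 2 X+Y
Probability of a carrier female: 2/4 = 1/2
Expected count = 1/2 × 260 = 130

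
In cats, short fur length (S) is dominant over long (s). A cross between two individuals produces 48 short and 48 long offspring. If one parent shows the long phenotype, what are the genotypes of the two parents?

Observed offspring: 48 short, 48 long
The observed ratio simplifies to 1:1. One parent shows long, so its genotype must be ss. A 1:1 offspring split requires the other parent to be heterozygous (Ss).
Parent genotypes: ss × Ss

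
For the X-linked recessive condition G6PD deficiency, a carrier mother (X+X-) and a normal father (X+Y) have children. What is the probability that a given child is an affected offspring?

Cross: X+X- × X+Y
Offspring: 1 X+X+, 1 X+Y, 1 X+X-, 1 X-Y
Probability of an affected offspring: 1/4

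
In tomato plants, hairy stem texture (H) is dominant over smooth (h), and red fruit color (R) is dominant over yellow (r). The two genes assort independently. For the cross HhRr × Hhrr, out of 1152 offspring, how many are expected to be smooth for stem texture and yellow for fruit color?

Dihybrid cross HhRr × Hhrr — consider each gene separately:
stem texture: Hh × Hh → 1 HH, 2 Hh, 1 hh → 3 H_ : 1 hh (out of 4)
fruit color: Rr × rr → 2 Rr, 2 rr → 2 R_ : 2 rr (out of 4)
Looking for: smooth (hh) and yellow (rr)
P(smooth) = 1/4, P(yellow) = 2/4
P(both) = 1/4 × 2/4 = 2/16 = 1/8
Expected count = 1/8 × 1152 = 144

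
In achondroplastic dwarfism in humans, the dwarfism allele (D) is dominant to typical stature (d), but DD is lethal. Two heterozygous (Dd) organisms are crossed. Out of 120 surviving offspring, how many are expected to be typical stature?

Cross: Dd × Dd
Punnett square offspring (before lethality): 1 DD, 2 Dd, 1 dd
The DD genotype is lethal (embryos die); surviving offspring: 2 Dd, 1 dd
typical stature: 1 out of 3 → fraction 1/3
Expected count = 1/3 × 120 = 40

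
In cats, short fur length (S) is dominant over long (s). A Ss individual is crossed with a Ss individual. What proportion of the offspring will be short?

Punnett square for Ss × Ss:
Offspring genotypes: 1 SS, 2 Ss, 1 ss
short: 3, long: 1
short: 3 out of 4
Probability: 3/4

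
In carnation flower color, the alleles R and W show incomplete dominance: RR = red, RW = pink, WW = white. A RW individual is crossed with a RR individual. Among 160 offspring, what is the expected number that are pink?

Punnett square for RW × RR:
Offspring genotypes: 2 RR, 2 RW
Phenotype counts: 2 red, 2 pink
pink: 2 out of 4 → fraction 1/2
Expected count = 1/2 × 160 = 80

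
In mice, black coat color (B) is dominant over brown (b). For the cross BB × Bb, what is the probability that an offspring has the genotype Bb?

Punnett square for BB × Bb:
Offspring genotypes: 2 BB, 2 Bb
Total offspring: 4
Count with target: 2
Probability: 2/4 = 1/2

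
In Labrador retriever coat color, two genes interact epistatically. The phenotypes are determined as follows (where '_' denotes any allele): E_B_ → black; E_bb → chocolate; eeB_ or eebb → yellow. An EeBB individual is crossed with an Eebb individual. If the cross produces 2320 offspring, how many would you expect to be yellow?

Cross: EeBB × Eebb — consider each gene separately:
E gene: Ee × Ee → 1 EE, 2 Ee, 1 ee → 3 E_ : 1 ee (out of 4)
B gene: BB × bb → 4 Bb → 4 B_ (out of 4)
Genotype classes (out of 4 × 4 = 16): E_B_ = 3×4 = 12; eeB_ = 1×4 = 4
Apply the phenotype rules: E_B_ (12) → black; eeB_ (4) → yellow
Phenotype counts (out of 16): 12 black, 4 yellow
yellow: 4 out of 16 → fraction 1/4
Expected count = 1/4 × 2320 = 580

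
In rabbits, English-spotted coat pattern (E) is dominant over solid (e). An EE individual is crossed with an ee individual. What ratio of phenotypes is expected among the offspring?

Punnett square for EE × ee:
Offspring genotypes: 4 Ee
English-spotted: 4, solid: 0
Ratio: all English-spotted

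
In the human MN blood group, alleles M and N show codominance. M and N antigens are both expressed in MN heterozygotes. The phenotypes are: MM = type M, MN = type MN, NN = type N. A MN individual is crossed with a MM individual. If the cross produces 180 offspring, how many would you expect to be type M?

Punnett square for MN × MM:
Offspring genotypes: 2 MM, 2 MN
Phenotype counts: 2 type M, 2 type MN
type M: 2 out of 4 → fraction 1/2
Expected count = 1/2 × 180 = 90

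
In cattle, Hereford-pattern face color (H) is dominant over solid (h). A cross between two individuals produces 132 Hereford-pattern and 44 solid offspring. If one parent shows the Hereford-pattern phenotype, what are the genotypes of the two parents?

Observed offspring: 132 Hereford-pattern, 44 solid
The observed ratio simplifies to 3:1. Solid (hh) offspring appear, so each parent must contribute one h allele. The parent stated to show Hereford-pattern carries H, so it is Hh. The other parent is then either Hh or hh: Hh × hh would give a 1:1 split, whereas Hh × Hh gives 3:1 — matching the data. So both parents are heterozygous (Hh × Hh).
Parent genotypes: Hh × Hh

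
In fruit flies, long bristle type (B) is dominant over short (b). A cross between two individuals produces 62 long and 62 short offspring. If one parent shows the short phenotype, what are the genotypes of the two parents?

Observed offspring: 62 long, 62 short
The observed ratio simplifies to 1:1. One parent shows short, so its genotype must be bb. A 1:1 offspring split requires the other parent to be heterozygous (Bb).
Parent genotypes: bb × Bb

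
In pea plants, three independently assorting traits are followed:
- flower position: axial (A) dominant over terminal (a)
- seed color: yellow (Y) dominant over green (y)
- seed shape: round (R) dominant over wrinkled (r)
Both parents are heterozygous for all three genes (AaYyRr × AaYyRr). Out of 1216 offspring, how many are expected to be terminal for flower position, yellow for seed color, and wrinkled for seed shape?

Trihybrid cross: AaYyRr × AaYyRr
Each trait segregates independently with a 3:1 phenotypic ratio, so each gene contributes 3/4 (dominant) or 1/4 (recessive).
Target: terminal (flower position), yellow (seed color), wrinkled (seed shape)
Probability = product of independent per-trait probabilities
= 1/4 × 3/4 × 1/4 = 3/64
Expected count = 3/64 × 1216 = 57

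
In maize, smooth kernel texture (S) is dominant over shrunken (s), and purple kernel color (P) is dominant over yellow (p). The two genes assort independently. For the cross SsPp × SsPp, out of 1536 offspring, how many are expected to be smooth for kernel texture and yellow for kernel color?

Dihybrid cross SsPp × SsPp — consider each gene separately:
kernel texture: Ss × Ss → 1 SS, 2 Ss, 1 ss → 3 S_ : 1 ss (out of 4)
kernel color: Pp × Pp → 1 PP, 2 Pp, 1 pp → 3 P_ : 1 pp (out of 4)
Looking for: smooth (S_) and yellow (pp)
P(smooth) = 3/4, P(yellow) = 1/4
P(both) = 3/4 × 1/4 = 3/16
Expected count = 3/16 × 1536 = 288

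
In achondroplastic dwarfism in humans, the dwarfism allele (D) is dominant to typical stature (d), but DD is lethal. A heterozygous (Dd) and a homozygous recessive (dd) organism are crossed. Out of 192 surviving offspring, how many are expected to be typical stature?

Cross: Dd × dd
Punnett square offspring (before lethality): 2 Dd, 2 dd
No DD offspring are produced in this cross.
typical stature: 2 out of 4 → fraction 1/2
Expected count = 1/2 × 192 = 96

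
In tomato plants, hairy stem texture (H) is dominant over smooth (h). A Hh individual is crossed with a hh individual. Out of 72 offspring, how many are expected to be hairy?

Punnett square for Hh × hh:
Offspring genotypes: 2 Hh, 2 hh
hairy: 2, smooth: 2
hairy: 2 out of 4 → fraction 1/2
Expected count = 1/2 × 72 = 36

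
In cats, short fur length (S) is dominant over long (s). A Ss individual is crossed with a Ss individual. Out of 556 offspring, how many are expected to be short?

Punnett square for Ss × Ss:
Offspring genotypes: 1 SS, 2 Ss, 1 ss
short: 3, long: 1
short: 3 out of 4 → fraction 3/4
Expected count = 3/4 × 556 = 417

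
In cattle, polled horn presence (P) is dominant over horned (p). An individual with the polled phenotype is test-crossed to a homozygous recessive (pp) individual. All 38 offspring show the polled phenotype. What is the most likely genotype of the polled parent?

Test cross: ? × pp
All offspring are polled.
If the unknown parent were heterozygous (Pp), about half of 38 offspring would be horned; none are. The unknown parent is most likely homozygous dominant (PP).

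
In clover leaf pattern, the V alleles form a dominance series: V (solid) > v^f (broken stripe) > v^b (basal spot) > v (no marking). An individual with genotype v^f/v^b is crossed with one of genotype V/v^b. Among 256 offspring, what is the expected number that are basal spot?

Cross: v^f/v^b × V/v^b
Allele dominance: V > v^f > v^b > v
Offspring genotypes: 1 V/v^f, 1 v^f/v^b, 1 V/v^b, 1 v^b/v^b
Phenotype counts: 2 solid, 1 broken stripe, 1 basal spot
basal spot: 1 out of 4 → fraction 1/4
Expected count = 1/4 × 256 = 64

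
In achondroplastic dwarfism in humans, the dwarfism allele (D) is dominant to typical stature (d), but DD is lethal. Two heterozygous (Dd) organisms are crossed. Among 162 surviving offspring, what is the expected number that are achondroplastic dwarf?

Cross: Dd × Dd
Punnett square offspring (before lethality): 1 DD, 2 Dd, 1 dd
The DD genotype is lethal (embryos die); surviving offspring: 2 Dd, 1 dd
achondroplastic dwarf: 2 out of 3 → fraction 2/3
Expected count = 2/3 × 162 = 108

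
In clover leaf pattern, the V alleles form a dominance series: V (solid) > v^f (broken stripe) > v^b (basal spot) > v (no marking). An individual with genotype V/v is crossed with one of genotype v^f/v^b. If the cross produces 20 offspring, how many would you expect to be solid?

Cross: V/v × v^f/v^b
Allele dominance: V > v^f > v^b > v
Offspring genotypes: 1 V/v^f, 1 V/v^b, 1 v^f/v, 1 v^b/v
Phenotype counts: 2 solid, 1 broken stripe, 1 basal spot
solid: 2 out of 4 → fraction 1/2
Expected count = 1/2 × 20 = 10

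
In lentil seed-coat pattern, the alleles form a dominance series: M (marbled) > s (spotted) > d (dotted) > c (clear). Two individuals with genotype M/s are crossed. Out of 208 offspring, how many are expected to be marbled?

Cross: M/s × M/s
Allele dominance: M > s > d > c
Offspring genotypes: 1 M/M, 2 M/s, 1 s/s
Phenotype counts: 3 marbled, 1 spotted
marbled: 3 out of 4 → fraction 3/4
Expected count = 3/4 × 208 = 156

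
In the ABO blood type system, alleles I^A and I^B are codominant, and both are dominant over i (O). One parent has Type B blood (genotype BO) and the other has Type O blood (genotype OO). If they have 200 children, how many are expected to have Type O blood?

Cross: BO × OO
Possible offspring genotypes: 2 BO, 2 OO
Blood type counts: 2 Type B, 2 Type O
Probability of Type O: 2/4 = 1/2
Expected count = 1/2 × 200 = 100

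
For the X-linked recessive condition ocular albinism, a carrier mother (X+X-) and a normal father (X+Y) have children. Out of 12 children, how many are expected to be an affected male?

Cross: X+X- × X+Y
Offspring: 1 X+X+, 1 X+Y, 1 X+X-, 1 X-Y
Probability of an affected male: 1/4
Expected count = 1/4 × 12 = 3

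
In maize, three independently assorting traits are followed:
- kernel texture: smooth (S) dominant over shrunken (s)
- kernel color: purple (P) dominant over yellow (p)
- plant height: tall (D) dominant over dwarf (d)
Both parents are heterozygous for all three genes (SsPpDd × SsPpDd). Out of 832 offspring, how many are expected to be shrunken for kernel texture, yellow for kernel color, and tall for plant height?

Trihybrid cross: SsPpDd × SsPpDd
Each trait segregates independently with a 3:1 phenotypic ratio, so each gene contributes 3/4 (dominant) or 1/4 (recessive).
Target: shrunken (kernel texture), yellow (kernel color), tall (plant height)
Probability = product of independent per-trait probabilities
= 1/4 × 1/4 × 3/4 = 3/64
Expected count = 3/64 × 832 = 39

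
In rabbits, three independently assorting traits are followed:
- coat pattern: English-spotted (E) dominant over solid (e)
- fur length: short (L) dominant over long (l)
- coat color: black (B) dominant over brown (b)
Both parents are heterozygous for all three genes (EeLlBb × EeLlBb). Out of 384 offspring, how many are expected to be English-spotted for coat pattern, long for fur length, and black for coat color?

Trihybrid cross: EeLlBb × EeLlBb
Each trait segregates independently with a 3:1 phenotypic ratio, so each gene contributes 3/4 (dominant) or 1/4 (recessive).
Target: English-spotted (coat pattern), long (fur length), black (coat color)
Probability = product of independent per-trait probabilities
= 3/4 × 1/4 × 3/4 = 9/64
Expected count = 9/64 × 384 = 54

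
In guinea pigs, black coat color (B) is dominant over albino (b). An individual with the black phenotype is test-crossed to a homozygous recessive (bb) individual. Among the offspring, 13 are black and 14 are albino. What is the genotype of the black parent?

Test cross: ? × bb
Offspring: 13 black, 14 albino — approximately 1:1.
A 1:1 ratio in a test cross indicates the unknown parent is heterozygous (Bb).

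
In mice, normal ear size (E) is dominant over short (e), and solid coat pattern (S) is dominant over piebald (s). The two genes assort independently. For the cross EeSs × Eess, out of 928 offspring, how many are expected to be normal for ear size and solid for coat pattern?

Dihybrid cross EeSs × Eess — consider each gene separately:
ear size: Ee × Ee → 1 EE, 2 Ee, 1 ee → 3 E_ : 1 ee (out of 4)
coat pattern: Ss × ss → 2 Ss, 2 ss → 2 S_ : 2 ss (out of 4)
Looking for: normal (E_) and solid (S_)
P(normal) = 3/4, P(solid) = 2/4
P(both) = 3/4 × 2/4 = 6/16 = 3/8
Expected count = 3/8 × 928 = 348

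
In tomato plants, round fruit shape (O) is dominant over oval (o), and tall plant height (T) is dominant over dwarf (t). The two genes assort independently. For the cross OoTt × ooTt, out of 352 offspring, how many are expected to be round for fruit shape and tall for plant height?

Dihybrid cross OoTt × ooTt — consider each gene separately:
fruit shape: Oo × oo → 2 Oo, 2 oo → 2 O_ : 2 oo (out of 4)
plant height: Tt × Tt → 1 TT, 2 Tt, 1 tt → 3 T_ : 1 tt (out of 4)
Looking for: round (O_) and tall (T_)
P(round) = 2/4, P(tall) = 3/4
P(both) = 2/4 × 3/4 = 6/16 = 3/8
Expected count = 3/8 × 352 = 132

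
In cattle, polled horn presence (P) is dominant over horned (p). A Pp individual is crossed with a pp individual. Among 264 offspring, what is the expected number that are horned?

Punnett square for Pp × pp:
Offspring genotypes: 2 Pp, 2 pp
polled: 2, horned: 2
horned: 2 out of 4 → fraction 1/2
Expected count = 1/2 × 264 = 132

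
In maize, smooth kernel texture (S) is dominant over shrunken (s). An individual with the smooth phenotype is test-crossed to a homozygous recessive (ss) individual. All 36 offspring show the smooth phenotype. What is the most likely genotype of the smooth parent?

Test cross: ? × ss
All offspring are smooth.
If the unknown parent were heterozygous (Ss), about half of 36 offspring would be shrunken; none are. The unknown parent is most likely homozygous dominant (SS).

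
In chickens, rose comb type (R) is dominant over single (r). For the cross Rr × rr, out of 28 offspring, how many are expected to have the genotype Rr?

Punnett square for Rr × rr:
Offspring genotypes: 2 Rr, 2 rr
Total offspring: 4
Count with target: 2
Probability: 2/4 = 1/2
Expected count = 1/2 × 28 = 14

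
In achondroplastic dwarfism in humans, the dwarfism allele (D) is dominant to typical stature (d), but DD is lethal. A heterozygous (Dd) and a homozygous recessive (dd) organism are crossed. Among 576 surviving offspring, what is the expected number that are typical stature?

Cross: Dd × dd
Punnett square offspring (before lethality): 2 Dd, 2 dd
No DD offspring are produced in this cross.
typical stature: 2 out of 4 → fraction 1/2
Expected count = 1/2 × 576 = 288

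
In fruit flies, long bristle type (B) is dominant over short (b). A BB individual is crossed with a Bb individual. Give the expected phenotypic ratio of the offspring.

Punnett square for BB × Bb:
Offspring genotypes: 2 BB, 2 Bb
long: 4, short: 0
Ratio: all long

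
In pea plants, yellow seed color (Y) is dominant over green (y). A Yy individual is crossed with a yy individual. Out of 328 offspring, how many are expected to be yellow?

Punnett square for Yy × yy:
Offspring genotypes: 2 Yy, 2 yy
yellow: 2, green: 2
yellow: 2 out of 4 → fraction 1/2
Expected count = 1/2 × 328 = 164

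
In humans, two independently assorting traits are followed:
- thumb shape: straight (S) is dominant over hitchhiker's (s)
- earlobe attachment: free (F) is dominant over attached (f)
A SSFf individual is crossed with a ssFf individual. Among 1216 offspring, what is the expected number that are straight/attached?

Dihybrid cross SSFf × ssFf — consider each gene separately:
thumb shape: SS × ss → 4 Ss → 4 S_ (out of 4)
earlobe attachment: Ff × Ff → 1 FF, 2 Ff, 1 ff → 3 F_ : 1 ff (out of 4)
Combine (counts out of 4 × 4 = 16): straight/free (S_F_) = 4×3 = 12; straight/attached (S_ff) = 4×1 = 4
Phenotype counts (out of 16): 12 straight/free, 4 straight/attached
straight/attached: 4 out of 16 → fraction 1/4
Expected count = 1/4 × 1216 = 304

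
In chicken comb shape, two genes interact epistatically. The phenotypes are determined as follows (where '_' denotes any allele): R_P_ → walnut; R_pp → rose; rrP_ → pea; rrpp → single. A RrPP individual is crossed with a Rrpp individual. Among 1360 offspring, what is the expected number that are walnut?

Cross: RrPP × Rrpp — consider each gene separately:
R gene: Rr × Rr → 1 RR, 2 Rr, 1 rr → 3 R_ : 1 rr (out of 4)
P gene: PP × pp → 4 Pp → 4 P_ (out of 4)
Genotype classes (out of 4 × 4 = 16): R_P_ = 3×4 = 12; rrP_ = 1×4 = 4
Apply the phenotype rules: R_P_ (12) → walnut; rrP_ (4) → pea
Phenotype counts (out of 16): 12 walnut, 4 pea
walnut: 12 out of 16 → fraction 3/4
Expected count = 3/4 × 1360 = 1020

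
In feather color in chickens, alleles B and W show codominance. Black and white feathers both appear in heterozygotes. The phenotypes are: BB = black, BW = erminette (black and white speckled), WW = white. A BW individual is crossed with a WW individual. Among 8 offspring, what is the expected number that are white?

Punnett square for BW × WW:
Offspring genotypes: 2 BW, 2 WW
Phenotype counts: 2 erminette (black and white speckled), 2 white
white: 2 out of 4 → fraction 1/2
Expected count = 1/2 × 8 = 4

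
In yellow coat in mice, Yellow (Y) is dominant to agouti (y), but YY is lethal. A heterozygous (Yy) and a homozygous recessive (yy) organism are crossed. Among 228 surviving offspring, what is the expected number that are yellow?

Cross: Yy × yy
Punnett square offspring (before lethality): 2 Yy, 2 yy
No YY offspring are produced in this cross.
yellow: 2 out of 4 → fraction 1/2
Expected count = 1/2 × 228 = 114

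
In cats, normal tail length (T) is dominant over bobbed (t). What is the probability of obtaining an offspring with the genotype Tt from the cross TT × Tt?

Punnett square for TT × Tt:
Offspring genotypes: 2 TT, 2 Tt
Total offspring: 4
Count with target: 2
Probability: 2/4 = 1/2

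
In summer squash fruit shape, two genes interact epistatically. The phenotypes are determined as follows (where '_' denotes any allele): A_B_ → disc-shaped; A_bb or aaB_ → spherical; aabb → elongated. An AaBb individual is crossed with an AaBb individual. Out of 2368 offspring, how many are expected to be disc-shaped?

Cross: AaBb × AaBb — consider each gene separately:
A gene: Aa × Aa → 1 AA, 2 Aa, 1 aa → 3 A_ : 1 aa (out of 4)
B gene: Bb × Bb → 1 BB, 2 Bb, 1 bb → 3 B_ : 1 bb (out of 4)
Genotype classes (out of 4 × 4 = 16): A_B_ = 3×3 = 9; A_bb = 3×1 = 3; aaB_ = 1×3 = 3; aabb = 1×1 = 1
Apply the phenotype rules: A_B_ (9) → disc-shaped; A_bb (3) + aaB_ (3) → spherical; aabb (1) → elongated
Phenotype counts (out of 16): 9 disc-shaped, 6 spherical, 1 elongated
disc-shaped: 9 out of 16 → fraction 9/16
Expected count = 9/16 × 2368 = 1332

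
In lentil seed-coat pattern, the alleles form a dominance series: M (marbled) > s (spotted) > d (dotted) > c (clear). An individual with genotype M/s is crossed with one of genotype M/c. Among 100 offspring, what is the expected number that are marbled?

Cross: M/s × M/c
Allele dominance: M > s > d > c
Offspring genotypes: 1 M/M, 1 M/c, 1 M/s, 1 s/c
Phenotype counts: 3 marbled, 1 spotted
marbled: 3 out of 4 → fraction 3/4
Expected count = 3/4 × 100 = 75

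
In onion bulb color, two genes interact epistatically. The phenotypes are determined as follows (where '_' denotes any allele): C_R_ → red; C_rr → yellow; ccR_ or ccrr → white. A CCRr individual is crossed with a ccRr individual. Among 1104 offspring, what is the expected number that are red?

Cross: CCRr × ccRr — consider each gene separately:
C gene: CC × cc → 4 Cc → 4 C_ (out of 4)
R gene: Rr × Rr → 1 RR, 2 Rr, 1 rr → 3 R_ : 1 rr (out of 4)
Genotype classes (out of 4 × 4 = 16): C_R_ = 4×3 = 12; C_rr = 4×1 = 4
Apply the phenotype rules: C_R_ (12) → red; C_rr (4) → yellow
Phenotype counts (out of 16): 12 red, 4 yellow
red: 12 out of 16 → fraction 3/4
Expected count = 3/4 × 1104 = 828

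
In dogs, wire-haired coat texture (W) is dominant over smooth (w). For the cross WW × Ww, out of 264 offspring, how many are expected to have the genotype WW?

Punnett square for WW × Ww:
Offspring genotypes: 2 WW, 2 Ww
Total offspring: 4
Count with target: 2
Probability: 2/4 = 1/2
Expected count = 1/2 × 264 = 132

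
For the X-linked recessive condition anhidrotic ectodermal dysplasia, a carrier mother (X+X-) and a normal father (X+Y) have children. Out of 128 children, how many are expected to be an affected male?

Cross: X+X- × X+Y
Offspring: 1 X+X+, 1 X+Y, 1 X+X-, 1 X-Y
Probability of an affected male: 1/4
Expected count = 1/4 × 128 = 32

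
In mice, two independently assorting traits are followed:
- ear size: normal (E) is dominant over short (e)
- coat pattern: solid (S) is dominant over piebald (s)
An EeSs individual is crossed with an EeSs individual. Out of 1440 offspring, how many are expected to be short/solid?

Dihybrid cross EeSs × EeSs — consider each gene separately:
ear size: Ee × Ee → 1 EE, 2 Ee, 1 ee → 3 E_ : 1 ee (out of 4)
coat pattern: Ss × Ss → 1 SS, 2 Ss, 1 ss → 3 S_ : 1 ss (out of 4)
Combine (counts out of 4 × 4 = 16): normal/solid (E_S_) = 3×3 = 9; normal/piebald (E_ss) = 3×1 = 3; short/solid (eeS_) = 1×3 = 3; short/piebald (eess) = 1×1 = 1
Phenotype counts (out of 16): 9 normal/solid, 3 normal/piebald, 3 short/solid, 1 short/piebald
short/solid: 3 out of 16 → fraction 3/16
Expected count = 3/16 × 1440 = 270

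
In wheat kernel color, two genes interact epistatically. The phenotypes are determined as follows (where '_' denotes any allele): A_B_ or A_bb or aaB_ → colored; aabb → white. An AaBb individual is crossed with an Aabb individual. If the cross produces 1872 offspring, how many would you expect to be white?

Cross: AaBb × Aabb — consider each gene separately:
A gene: Aa × Aa → 1 AA, 2 Aa, 1 aa → 3 A_ : 1 aa (out of 4)
B gene: Bb × bb → 2 Bb, 2 bb → 2 B_ : 2 bb (out of 4)
Genotype classes (out of 4 × 4 = 16): A_B_ = 3×2 = 6; A_bb = 3×2 = 6; aaB_ = 1×2 = 2; aabb = 1×2 = 2
Apply the phenotype rules: A_B_ (6) + A_bb (6) + aaB_ (2) → colored; aabb (2) → white
Phenotype counts (out of 16): 14 colored, 2 white
white: 2 out of 16 → fraction 1/8
Expected count = 1/8 × 1872 = 234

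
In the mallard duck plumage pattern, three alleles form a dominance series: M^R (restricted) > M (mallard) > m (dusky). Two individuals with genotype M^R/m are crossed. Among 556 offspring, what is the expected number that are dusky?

Cross: M^R/m × M^R/m
Allele dominance: M^R > M > m
Offspring genotypes: 1 M^R/M^R, 2 M^R/m, 1 m/m
Phenotype counts: 3 restricted, 1 dusky
dusky: 1 out of 4 → fraction 1/4
Expected count = 1/4 × 556 = 139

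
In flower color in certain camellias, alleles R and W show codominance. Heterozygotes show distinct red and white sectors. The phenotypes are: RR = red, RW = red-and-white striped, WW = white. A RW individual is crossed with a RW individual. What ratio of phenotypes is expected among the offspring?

Punnett square for RW × RW:
Offspring genotypes: 1 RR, 2 RW, 1 WW
Phenotype counts: 1 red, 2 red-and-white striped, 1 white
Ratio: 1 red : 2 red-and-white striped : 1 white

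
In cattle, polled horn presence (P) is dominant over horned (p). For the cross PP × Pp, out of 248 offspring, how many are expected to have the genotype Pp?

Punnett square for PP × Pp:
Offspring genotypes: 2 PP, 2 Pp
Total offspring: 4
Count with target: 2
Probability: 2/4 = 1/2
Expected count = 1/2 × 248 = 124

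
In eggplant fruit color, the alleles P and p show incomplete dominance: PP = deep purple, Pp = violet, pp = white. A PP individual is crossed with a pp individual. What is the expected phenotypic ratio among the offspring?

Punnett square for PP × pp:
Offspring genotypes: 4 Pp
Phenotype counts: 4 violet
Ratio: all violet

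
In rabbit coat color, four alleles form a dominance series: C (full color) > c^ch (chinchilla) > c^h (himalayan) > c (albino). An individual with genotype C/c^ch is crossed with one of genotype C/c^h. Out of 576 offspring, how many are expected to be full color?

Cross: C/c^ch × C/c^h
Allele dominance: C > c^ch > c^h > c
Offspring genotypes: 1 C/C, 1 C/c^h, 1 C/c^ch, 1 c^ch/c^h
Phenotype counts: 3 full color, 1 chinchilla
full color: 3 out of 4 → fraction 3/4
Expected count = 3/4 × 576 = 432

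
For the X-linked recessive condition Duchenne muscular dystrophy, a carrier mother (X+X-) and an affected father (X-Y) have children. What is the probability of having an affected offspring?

Cross: X+X- × X-Y
Offspring: 1 X+X-, 1 X+Y, 1 X-X-, 1 X-Y
Probability of an affected offspring: 2/4 = 1/2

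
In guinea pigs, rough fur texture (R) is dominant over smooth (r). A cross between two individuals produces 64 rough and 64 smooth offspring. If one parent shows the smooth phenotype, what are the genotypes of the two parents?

Observed offspring: 64 rough, 64 smooth
The observed ratio simplifies to 1:1. One parent shows smooth, so its genotype must be rr. A 1:1 offspring split requires the other parent to be heterozygous (Rr).
Parent genotypes: rr × Rr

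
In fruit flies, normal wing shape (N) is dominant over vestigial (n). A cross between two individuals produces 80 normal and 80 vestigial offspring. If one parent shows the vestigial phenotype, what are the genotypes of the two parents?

Observed offspring: 80 normal, 80 vestigial
The observed ratio simplifies to 1:1. One parent shows vestigial, so its genotype must be nn. A 1:1 offspring split requires the other parent to be heterozygous (Nn).
Parent genotypes: nn × Nn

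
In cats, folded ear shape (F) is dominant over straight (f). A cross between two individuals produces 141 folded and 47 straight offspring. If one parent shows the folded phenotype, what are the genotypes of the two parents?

Observed offspring: 141 folded, 47 straight
The observed ratio simplifies to 3:1. Straight (ff) offspring appear, so each parent must contribute one f allele. The parent stated to show folded carries F, so it is Ff. The other parent is then either Ff or ff: Ff × ff would give a 1:1 split, whereas Ff × Ff gives 3:1 — matching the data. So both parents are heterozygous (Ff × Ff).
Parent genotypes: Ff × Ff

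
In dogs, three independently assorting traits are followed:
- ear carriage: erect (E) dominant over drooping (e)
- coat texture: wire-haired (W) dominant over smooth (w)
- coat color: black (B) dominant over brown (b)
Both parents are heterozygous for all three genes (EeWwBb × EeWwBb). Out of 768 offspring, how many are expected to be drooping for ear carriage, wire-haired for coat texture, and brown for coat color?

Trihybrid cross: EeWwBb × EeWwBb
Each trait segregates independently with a 3:1 phenotypic ratio, so each gene contributes 3/4 (dominant) or 1/4 (recessive).
Target: drooping (ear carriage), wire-haired (coat texture), brown (coat color)
Probability = product of independent per-trait probabilities
= 1/4 × 3/4 × 1/4 = 3/64
Expected count = 3/64 × 768 = 36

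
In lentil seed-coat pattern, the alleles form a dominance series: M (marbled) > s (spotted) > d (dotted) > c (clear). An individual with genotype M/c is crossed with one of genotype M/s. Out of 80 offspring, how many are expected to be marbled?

Cross: M/c × M/s
Allele dominance: M > s > d > c
Offspring genotypes: 1 M/M, 1 M/s, 1 M/c, 1 s/c
Phenotype counts: 3 marbled, 1 spotted
marbled: 3 out of 4 → fraction 3/4
Expected count = 3/4 × 80 = 60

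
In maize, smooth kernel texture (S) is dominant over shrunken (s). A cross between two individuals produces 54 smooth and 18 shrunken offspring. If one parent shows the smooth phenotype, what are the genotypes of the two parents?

Observed offspring: 54 smooth, 18 shrunken
The observed ratio simplifies to 3:1. Shrunken (ss) offspring appear, so each parent must contribute one s allele. The parent stated to show smooth carries S, so it is Ss. The other parent is then either Ss or ss: Ss × ss would give a 1:1 split, whereas Ss × Ss gives 3:1 — matching the data. So both parents are heterozygous (Ss × Ss).
Parent genotypes: Ss × Ss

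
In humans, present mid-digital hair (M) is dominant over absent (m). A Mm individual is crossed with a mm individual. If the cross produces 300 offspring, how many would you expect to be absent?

Punnett square for Mm × mm:
Offspring genotypes: 2 Mm, 2 mm
present: 2, absent: 2
absent: 2 out of 4 → fraction 1/2
Expected count = 1/2 × 300 = 150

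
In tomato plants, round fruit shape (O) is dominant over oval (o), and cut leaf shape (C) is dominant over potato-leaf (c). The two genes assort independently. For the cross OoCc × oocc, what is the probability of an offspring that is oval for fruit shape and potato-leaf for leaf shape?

Dihybrid cross OoCc × oocc — consider each gene separately:
fruit shape: Oo × oo → 2 Oo, 2 oo → 2 O_ : 2 oo (out of 4)
leaf shape: Cc × cc → 2 Cc, 2 cc → 2 C_ : 2 cc (out of 4)
Looking for: oval (oo) and potato-leaf (cc)
P(oval) = 2/4, P(potato-leaf) = 2/4
P(both) = 2/4 × 2/4 = 4/16 = 1/4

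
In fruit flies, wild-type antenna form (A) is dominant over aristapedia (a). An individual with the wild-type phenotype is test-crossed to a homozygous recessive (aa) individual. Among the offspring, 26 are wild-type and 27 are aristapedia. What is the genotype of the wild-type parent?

Test cross: ? × aa
Offspring: 26 wild-type, 27 aristapedia — approximately 1:1.
A 1:1 ratio in a test cross indicates the unknown parent is heterozygous (Aa).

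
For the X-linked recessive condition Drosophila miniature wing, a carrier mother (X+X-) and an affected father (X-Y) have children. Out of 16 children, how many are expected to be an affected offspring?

Cross: X+X- × X-Y
Offspring: 1 X+X-, 1 X+Y, 1 X-X-, 1 X-Y
Probability of an affected offspring: 2/4 = 1/2
Expected count = 1/2 × 16 = 8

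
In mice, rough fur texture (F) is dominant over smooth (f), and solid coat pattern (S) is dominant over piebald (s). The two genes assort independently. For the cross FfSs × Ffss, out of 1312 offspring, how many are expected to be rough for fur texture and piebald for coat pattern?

Dihybrid cross FfSs × Ffss — consider each gene separately:
fur texture: Ff × Ff → 1 FF, 2 Ff, 1 ff → 3 F_ : 1 ff (out of 4)
coat pattern: Ss × ss → 2 Ss, 2 ss → 2 S_ : 2 ss (out of 4)
Looking for: rough (F_) and piebald (ss)
P(rough) = 3/4, P(piebald) = 2/4
P(both) = 3/4 × 2/4 = 6/16 = 3/8
Expected count = 3/8 × 1312 = 492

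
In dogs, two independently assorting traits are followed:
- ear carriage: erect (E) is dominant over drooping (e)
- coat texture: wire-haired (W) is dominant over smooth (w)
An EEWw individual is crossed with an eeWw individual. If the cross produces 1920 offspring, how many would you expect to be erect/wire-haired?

Dihybrid cross EEWw × eeWw — consider each gene separately:
ear carriage: EE × ee → 4 Ee → 4 E_ (out of 4)
coat texture: Ww × Ww → 1 WW, 2 Ww, 1 ww → 3 W_ : 1 ww (out of 4)
Combine (counts out of 4 × 4 = 16): erect/wire-haired (E_W_) = 4×3 = 12; erect/smooth (E_ww) = 4×1 = 4
Phenotype counts (out of 16): 12 erect/wire-haired, 4 erect/smooth
erect/wire-haired: 12 out of 16 → fraction 3/4
Expected count = 3/4 × 1920 = 1440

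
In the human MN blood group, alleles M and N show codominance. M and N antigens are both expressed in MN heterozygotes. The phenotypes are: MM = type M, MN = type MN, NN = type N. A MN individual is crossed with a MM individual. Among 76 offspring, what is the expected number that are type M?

Punnett square for MN × MM:
Offspring genotypes: 2 MM, 2 MN
Phenotype counts: 2 type M, 2 type MN
type M: 2 out of 4 → fraction 1/2
Expected count = 1/2 × 76 = 38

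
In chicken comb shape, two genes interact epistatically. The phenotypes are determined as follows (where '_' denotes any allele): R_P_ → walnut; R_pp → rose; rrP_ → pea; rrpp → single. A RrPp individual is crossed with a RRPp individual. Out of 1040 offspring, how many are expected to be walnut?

Cross: RrPp × RRPp — consider each gene separately:
R gene: Rr × RR → 2 RR, 2 Rr → 4 R_ (out of 4)
P gene: Pp × Pp → 1 PP, 2 Pp, 1 pp → 3 P_ : 1 pp (out of 4)
Genotype classes (out of 4 × 4 = 16): R_P_ = 4×3 = 12; R_pp = 4×1 = 4
Apply the phenotype rules: R_P_ (12) → walnut; R_pp (4) → rose
Phenotype counts (out of 16): 12 walnut, 4 rose
walnut: 12 out of 16 → fraction 3/4
Expected count = 3/4 × 1040 = 780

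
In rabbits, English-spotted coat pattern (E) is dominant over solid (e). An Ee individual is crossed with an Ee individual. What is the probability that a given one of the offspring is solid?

Punnett square for Ee × Ee:
Offspring genotypes: 1 EE, 2 Ee, 1 ee
English-spotted: 3, solid: 1
solid: 1 out of 4
Probability: 1/4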